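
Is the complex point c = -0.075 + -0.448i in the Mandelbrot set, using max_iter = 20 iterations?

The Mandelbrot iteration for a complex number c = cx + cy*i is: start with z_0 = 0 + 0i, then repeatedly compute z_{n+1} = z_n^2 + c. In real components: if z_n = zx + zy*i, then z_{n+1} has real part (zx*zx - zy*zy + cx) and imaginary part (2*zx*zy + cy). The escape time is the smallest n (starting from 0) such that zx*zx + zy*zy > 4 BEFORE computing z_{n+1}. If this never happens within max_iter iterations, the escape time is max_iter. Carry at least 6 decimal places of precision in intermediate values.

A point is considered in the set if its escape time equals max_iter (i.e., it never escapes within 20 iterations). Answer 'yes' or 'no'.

z_0 = 0 + 0i, c = -0.0750 + -0.4480i
Iter 1: z = -0.0750 + -0.4480i, |z|^2 = 0.2063
Iter 2: z = -0.2701 + -0.3808i, |z|^2 = 0.2180
Iter 3: z = -0.1471 + -0.2423i, |z|^2 = 0.0803
Iter 4: z = -0.1121 + -0.3767i, |z|^2 = 0.1545
Iter 5: z = -0.2044 + -0.3635i, |z|^2 = 0.1739
Iter 6: z = -0.1654 + -0.2994i, |z|^2 = 0.1170
Iter 7: z = -0.1373 + -0.3490i, |z|^2 = 0.1406
Iter 8: z = -0.1779 + -0.3522i, |z|^2 = 0.1557
Iter 9: z = -0.1674 + -0.3227i, |z|^2 = 0.1321
Iter 10: z = -0.1511 + -0.3400i, |z|^2 = 0.1384
Iter 11: z = -0.1678 + -0.3453i, |z|^2 = 0.1473
Iter 12: z = -0.1661 + -0.3322i, |z|^2 = 0.1379
Iter 13: z = -0.1578 + -0.3377i, |z|^2 = 0.1389
Iter 14: z = -0.1641 + -0.3415i, |z|^2 = 0.1435
Iter 15: z = -0.1646 + -0.3359i, |z|^2 = 0.1399
Iter 16: z = -0.1607 + -0.3374i, |z|^2 = 0.1397
Iter 17: z = -0.1630 + -0.3395i, |z|^2 = 0.1419
Iter 18: z = -0.1637 + -0.3373i, |z|^2 = 0.1406
Iter 19: z = -0.1620 + -0.3375i, |z|^2 = 0.1402
Did not escape in 20 iterations → in set

Answer: yes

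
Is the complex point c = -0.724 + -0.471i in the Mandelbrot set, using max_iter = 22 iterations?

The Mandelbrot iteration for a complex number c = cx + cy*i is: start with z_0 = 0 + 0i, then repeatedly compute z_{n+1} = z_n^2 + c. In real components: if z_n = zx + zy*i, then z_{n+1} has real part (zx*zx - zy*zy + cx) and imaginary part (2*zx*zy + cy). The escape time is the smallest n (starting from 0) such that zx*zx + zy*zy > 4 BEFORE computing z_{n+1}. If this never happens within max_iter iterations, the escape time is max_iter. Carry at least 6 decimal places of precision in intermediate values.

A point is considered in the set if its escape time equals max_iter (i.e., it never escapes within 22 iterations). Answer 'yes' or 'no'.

Answer: no

Derivation:
z_0 = 0 + 0i, c = -0.7240 + -0.4710i
Iter 1: z = -0.7240 + -0.4710i, |z|^2 = 0.7460
Iter 2: z = -0.4217 + 0.2110i, |z|^2 = 0.2223
Iter 3: z = -0.5907 + -0.6489i, |z|^2 = 0.7701
Iter 4: z = -0.7962 + 0.2957i, |z|^2 = 0.7213
Iter 5: z = -0.1775 + -0.9419i, |z|^2 = 0.9186
Iter 6: z = -1.5796 + -0.1366i, |z|^2 = 2.5137
Iter 7: z = 1.7524 + -0.0395i, |z|^2 = 3.0726
Iter 8: z = 2.3454 + -0.6095i, |z|^2 = 5.8726
Escaped at iteration 8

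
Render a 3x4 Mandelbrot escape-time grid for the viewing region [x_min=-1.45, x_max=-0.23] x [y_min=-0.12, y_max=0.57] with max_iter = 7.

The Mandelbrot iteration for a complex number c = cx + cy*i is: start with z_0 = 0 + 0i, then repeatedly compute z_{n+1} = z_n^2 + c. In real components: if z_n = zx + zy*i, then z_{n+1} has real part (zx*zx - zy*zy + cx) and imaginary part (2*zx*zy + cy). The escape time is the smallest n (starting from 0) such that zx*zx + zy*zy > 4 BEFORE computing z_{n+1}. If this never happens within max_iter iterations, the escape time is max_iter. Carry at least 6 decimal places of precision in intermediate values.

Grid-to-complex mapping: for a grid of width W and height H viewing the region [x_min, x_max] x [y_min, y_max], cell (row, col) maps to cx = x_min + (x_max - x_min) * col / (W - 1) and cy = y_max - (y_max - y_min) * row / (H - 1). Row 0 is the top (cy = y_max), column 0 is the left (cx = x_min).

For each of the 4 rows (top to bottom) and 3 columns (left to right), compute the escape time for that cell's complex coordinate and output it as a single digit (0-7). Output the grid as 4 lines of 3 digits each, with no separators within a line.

(row=0, col=0): c = -1.4500 + 0.5700i → escape time 3
(row=0, col=1): c = -0.8400 + 0.5700i → escape time 5
(row=0, col=2): c = -0.2300 + 0.5700i → escape time 7
(row=1, col=0): c = -1.4500 + 0.3400i → escape time 5
(row=1, col=1): c = -0.8400 + 0.3400i → escape time 7
(row=1, col=2): c = -0.2300 + 0.3400i → escape time 7
(row=2, col=0): c = -1.4500 + 0.1100i → escape time 7
(row=2, col=1): c = -0.8400 + 0.1100i → escape time 7
(row=2, col=2): c = -0.2300 + 0.1100i → escape time 7
(row=3, col=0): c = -1.4500 + -0.1200i → escape time 7
(row=3, col=1): c = -0.8400 + -0.1200i → escape time 7
(row=3, col=2): c = -0.2300 + -0.1200i → escape time 7

Answer: 357
577
777
777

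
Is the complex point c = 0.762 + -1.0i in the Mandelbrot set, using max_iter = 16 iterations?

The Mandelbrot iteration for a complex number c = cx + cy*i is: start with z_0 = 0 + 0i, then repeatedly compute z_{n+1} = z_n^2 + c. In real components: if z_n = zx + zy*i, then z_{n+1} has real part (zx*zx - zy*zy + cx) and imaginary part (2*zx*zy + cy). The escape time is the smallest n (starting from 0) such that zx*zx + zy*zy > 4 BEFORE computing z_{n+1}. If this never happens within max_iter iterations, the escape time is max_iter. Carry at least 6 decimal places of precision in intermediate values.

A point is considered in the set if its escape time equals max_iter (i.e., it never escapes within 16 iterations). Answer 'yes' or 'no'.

Answer: no

Derivation:
z_0 = 0 + 0i, c = 0.7620 + -1.0000i
Iter 1: z = 0.7620 + -1.0000i, |z|^2 = 1.5806
Iter 2: z = 0.3426 + -2.5240i, |z|^2 = 6.4880
Escaped at iteration 2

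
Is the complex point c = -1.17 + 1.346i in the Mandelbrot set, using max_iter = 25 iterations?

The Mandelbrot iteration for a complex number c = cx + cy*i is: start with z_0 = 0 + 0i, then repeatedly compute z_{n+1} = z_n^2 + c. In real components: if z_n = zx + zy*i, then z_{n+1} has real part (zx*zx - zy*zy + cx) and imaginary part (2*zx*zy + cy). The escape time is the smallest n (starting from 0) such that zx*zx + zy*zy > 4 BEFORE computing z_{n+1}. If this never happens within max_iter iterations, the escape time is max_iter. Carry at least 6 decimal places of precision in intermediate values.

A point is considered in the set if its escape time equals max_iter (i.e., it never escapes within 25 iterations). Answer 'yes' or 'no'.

Answer: no

Derivation:
z_0 = 0 + 0i, c = -1.1700 + 1.3460i
Iter 1: z = -1.1700 + 1.3460i, |z|^2 = 3.1806
Iter 2: z = -1.6128 + -1.8036i, |z|^2 = 5.8543
Escaped at iteration 2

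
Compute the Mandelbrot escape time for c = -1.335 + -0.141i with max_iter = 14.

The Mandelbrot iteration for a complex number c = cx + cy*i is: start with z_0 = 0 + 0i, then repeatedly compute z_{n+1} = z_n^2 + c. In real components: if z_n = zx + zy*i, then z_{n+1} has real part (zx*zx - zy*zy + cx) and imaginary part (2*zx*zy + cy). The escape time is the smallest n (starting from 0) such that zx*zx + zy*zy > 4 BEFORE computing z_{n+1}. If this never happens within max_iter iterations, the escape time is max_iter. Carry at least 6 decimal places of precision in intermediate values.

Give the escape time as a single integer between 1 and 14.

Answer: 9

Derivation:
z_0 = 0 + 0i, c = -1.3350 + -0.1410i
Iter 1: z = -1.3350 + -0.1410i, |z|^2 = 1.8021
Iter 2: z = 0.4273 + 0.2355i, |z|^2 = 0.2381
Iter 3: z = -1.2078 + 0.0603i, |z|^2 = 1.4625
Iter 4: z = 0.1202 + -0.2866i, |z|^2 = 0.0966
Iter 5: z = -1.4027 + -0.2099i, |z|^2 = 2.0115
Iter 6: z = 0.5884 + 0.4478i, |z|^2 = 0.5468
Iter 7: z = -1.1893 + 0.3860i, |z|^2 = 1.5635
Iter 8: z = -0.0695 + -1.0591i, |z|^2 = 1.1266
Iter 9: z = -2.4519 + 0.0063i, |z|^2 = 6.0119
Escaped at iteration 9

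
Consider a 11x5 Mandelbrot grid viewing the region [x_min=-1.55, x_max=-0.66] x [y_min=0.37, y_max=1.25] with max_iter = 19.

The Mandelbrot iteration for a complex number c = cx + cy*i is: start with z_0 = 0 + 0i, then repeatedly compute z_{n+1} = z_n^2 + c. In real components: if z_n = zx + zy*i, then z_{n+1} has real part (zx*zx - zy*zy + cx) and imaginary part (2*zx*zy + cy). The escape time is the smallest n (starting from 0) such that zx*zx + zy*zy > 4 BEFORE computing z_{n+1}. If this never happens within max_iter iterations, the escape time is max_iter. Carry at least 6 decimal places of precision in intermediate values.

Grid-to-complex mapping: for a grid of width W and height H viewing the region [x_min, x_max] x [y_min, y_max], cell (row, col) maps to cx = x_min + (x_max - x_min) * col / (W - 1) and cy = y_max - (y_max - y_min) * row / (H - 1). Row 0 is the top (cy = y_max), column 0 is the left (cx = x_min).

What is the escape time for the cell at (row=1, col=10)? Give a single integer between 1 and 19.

Answer: 3

Derivation:
z_0 = 0 + 0i, c = -0.6600 + 1.0300i
Iter 1: z = -0.6600 + 1.0300i, |z|^2 = 1.4965
Iter 2: z = -1.2853 + -0.3296i, |z|^2 = 1.7606
Iter 3: z = 0.8834 + 1.8773i, |z|^2 = 4.3045
Escaped at iteration 3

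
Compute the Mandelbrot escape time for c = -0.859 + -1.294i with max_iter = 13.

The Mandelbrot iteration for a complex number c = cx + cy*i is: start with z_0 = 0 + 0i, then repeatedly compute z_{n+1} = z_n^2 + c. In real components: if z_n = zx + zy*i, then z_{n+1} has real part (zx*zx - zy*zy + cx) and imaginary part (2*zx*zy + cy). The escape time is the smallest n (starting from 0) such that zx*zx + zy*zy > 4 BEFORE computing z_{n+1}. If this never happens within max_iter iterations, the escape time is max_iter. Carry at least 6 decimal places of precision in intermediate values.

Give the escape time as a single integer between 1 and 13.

z_0 = 0 + 0i, c = -0.8590 + -1.2940i
Iter 1: z = -0.8590 + -1.2940i, |z|^2 = 2.4123
Iter 2: z = -1.7956 + 0.9291i, |z|^2 = 4.0872
Escaped at iteration 2

Answer: 2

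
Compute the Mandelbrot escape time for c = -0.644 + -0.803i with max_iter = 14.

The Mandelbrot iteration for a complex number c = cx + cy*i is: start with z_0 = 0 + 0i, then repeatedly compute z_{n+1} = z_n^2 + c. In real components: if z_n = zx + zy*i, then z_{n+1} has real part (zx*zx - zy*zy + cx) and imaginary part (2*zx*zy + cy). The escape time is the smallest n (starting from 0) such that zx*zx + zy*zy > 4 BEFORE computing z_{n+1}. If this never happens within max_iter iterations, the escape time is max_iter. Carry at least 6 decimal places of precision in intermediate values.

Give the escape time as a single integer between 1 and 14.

Answer: 4

Derivation:
z_0 = 0 + 0i, c = -0.6440 + -0.8030i
Iter 1: z = -0.6440 + -0.8030i, |z|^2 = 1.0595
Iter 2: z = -0.8741 + 0.2313i, |z|^2 = 0.8175
Iter 3: z = 0.0665 + -1.2073i, |z|^2 = 1.4620
Iter 4: z = -2.0971 + -0.9636i, |z|^2 = 5.3264
Escaped at iteration 4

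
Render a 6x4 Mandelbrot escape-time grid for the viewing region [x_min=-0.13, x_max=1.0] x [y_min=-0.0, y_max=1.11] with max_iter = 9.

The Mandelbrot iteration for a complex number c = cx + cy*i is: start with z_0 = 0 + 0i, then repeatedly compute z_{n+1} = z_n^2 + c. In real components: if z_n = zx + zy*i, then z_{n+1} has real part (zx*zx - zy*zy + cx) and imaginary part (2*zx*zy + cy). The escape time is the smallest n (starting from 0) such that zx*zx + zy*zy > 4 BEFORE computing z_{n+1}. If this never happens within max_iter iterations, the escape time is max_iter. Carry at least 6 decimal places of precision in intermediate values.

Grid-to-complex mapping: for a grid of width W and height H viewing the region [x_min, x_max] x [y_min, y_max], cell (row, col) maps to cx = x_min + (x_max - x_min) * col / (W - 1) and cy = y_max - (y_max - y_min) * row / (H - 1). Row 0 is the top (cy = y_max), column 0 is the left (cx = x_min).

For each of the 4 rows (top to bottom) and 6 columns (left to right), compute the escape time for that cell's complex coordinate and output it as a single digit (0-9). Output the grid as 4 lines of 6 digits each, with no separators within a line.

Answer: 543222
975322
999432
999433

Derivation:
(row=0, col=0): c = -0.1300 + 1.1100i → escape time 5
(row=0, col=1): c = 0.0960 + 1.1100i → escape time 4
(row=0, col=2): c = 0.3220 + 1.1100i → escape time 3
(row=0, col=3): c = 0.5480 + 1.1100i → escape time 2
(row=0, col=4): c = 0.7740 + 1.1100i → escape time 2
(row=0, col=5): c = 1.0000 + 1.1100i → escape time 2
(row=1, col=0): c = -0.1300 + 0.7400i → escape time 9
(row=1, col=1): c = 0.0960 + 0.7400i → escape time 7
(row=1, col=2): c = 0.3220 + 0.7400i → escape time 5
(row=1, col=3): c = 0.5480 + 0.7400i → escape time 3
(row=1, col=4): c = 0.7740 + 0.7400i → escape time 2
(row=1, col=5): c = 1.0000 + 0.7400i → escape time 2
(row=2, col=0): c = -0.1300 + 0.3700i → escape time 9
(row=2, col=1): c = 0.0960 + 0.3700i → escape time 9
(row=2, col=2): c = 0.3220 + 0.3700i → escape time 9
(row=2, col=3): c = 0.5480 + 0.3700i → escape time 4
(row=2, col=4): c = 0.7740 + 0.3700i → escape time 3
(row=2, col=5): c = 1.0000 + 0.3700i → escape time 2
(row=3, col=0): c = -0.1300 + 0.0000i → escape time 9
(row=3, col=1): c = 0.0960 + 0.0000i → escape time 9
(row=3, col=2): c = 0.3220 + 0.0000i → escape time 9
(row=3, col=3): c = 0.5480 + 0.0000i → escape time 4
(row=3, col=4): c = 0.7740 + 0.0000i → escape time 3
(row=3, col=5): c = 1.0000 + 0.0000i → escape time 3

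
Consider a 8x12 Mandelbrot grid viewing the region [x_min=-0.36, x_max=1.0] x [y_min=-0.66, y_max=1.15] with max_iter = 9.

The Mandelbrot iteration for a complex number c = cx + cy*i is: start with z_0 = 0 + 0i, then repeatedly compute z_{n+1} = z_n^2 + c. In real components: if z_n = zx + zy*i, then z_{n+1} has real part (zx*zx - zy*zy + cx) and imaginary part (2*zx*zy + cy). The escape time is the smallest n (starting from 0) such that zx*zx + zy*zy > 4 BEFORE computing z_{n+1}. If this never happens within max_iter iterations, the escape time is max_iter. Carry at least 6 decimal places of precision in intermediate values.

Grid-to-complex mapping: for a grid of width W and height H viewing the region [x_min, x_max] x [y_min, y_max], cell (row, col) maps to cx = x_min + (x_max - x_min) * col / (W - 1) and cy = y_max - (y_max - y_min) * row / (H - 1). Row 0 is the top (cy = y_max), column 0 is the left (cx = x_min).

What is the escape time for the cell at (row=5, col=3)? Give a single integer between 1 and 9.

Answer: 9

Derivation:
z_0 = 0 + 0i, c = 0.2229 + 0.3273i
Iter 1: z = 0.2229 + 0.3273i, |z|^2 = 0.1568
Iter 2: z = 0.1654 + 0.4731i, |z|^2 = 0.2512
Iter 3: z = 0.0264 + 0.4838i, |z|^2 = 0.2348
Iter 4: z = -0.0105 + 0.3528i, |z|^2 = 0.1246
Iter 5: z = 0.0985 + 0.3199i, |z|^2 = 0.1120
Iter 6: z = 0.1303 + 0.3903i, |z|^2 = 0.1693
Iter 7: z = 0.0875 + 0.4289i, |z|^2 = 0.1917
Iter 8: z = 0.0465 + 0.4023i, |z|^2 = 0.1640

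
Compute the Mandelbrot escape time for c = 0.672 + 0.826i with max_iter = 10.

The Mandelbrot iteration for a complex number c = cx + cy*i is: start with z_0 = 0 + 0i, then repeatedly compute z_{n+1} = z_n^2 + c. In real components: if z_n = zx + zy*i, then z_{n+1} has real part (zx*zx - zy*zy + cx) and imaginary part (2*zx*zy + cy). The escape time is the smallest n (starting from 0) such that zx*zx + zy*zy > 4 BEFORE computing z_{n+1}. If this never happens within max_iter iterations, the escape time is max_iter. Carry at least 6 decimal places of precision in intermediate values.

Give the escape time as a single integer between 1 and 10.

z_0 = 0 + 0i, c = 0.6720 + 0.8260i
Iter 1: z = 0.6720 + 0.8260i, |z|^2 = 1.1339
Iter 2: z = 0.4413 + 1.9361i, |z|^2 = 3.9434
Iter 3: z = -2.8819 + 2.5349i, |z|^2 = 14.7309
Escaped at iteration 3

Answer: 3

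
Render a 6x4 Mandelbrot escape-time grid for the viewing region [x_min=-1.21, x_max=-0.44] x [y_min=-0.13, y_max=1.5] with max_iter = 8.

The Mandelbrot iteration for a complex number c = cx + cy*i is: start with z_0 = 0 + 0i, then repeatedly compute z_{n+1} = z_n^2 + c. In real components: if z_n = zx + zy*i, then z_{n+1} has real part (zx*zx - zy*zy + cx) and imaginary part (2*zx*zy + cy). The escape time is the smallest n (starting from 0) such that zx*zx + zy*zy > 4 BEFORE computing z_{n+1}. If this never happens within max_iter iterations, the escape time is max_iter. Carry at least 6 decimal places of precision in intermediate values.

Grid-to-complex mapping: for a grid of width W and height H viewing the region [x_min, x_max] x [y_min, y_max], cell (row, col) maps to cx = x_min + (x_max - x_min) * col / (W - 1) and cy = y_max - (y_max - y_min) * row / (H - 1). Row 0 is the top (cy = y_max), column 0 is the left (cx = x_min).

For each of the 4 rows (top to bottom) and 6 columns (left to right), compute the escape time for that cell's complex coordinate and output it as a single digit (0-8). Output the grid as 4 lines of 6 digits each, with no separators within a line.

(row=0, col=0): c = -1.2100 + 1.5000i → escape time 2
(row=0, col=1): c = -1.0560 + 1.5000i → escape time 2
(row=0, col=2): c = -0.9020 + 1.5000i → escape time 2
(row=0, col=3): c = -0.7480 + 1.5000i → escape time 2
(row=0, col=4): c = -0.5940 + 1.5000i → escape time 2
(row=0, col=5): c = -0.4400 + 1.5000i → escape time 2
(row=1, col=0): c = -1.2100 + 0.9567i → escape time 3
(row=1, col=1): c = -1.0560 + 0.9567i → escape time 3
(row=1, col=2): c = -0.9020 + 0.9567i → escape time 3
(row=1, col=3): c = -0.7480 + 0.9567i → escape time 3
(row=1, col=4): c = -0.5940 + 0.9567i → escape time 4
(row=1, col=5): c = -0.4400 + 0.9567i → escape time 4
(row=2, col=0): c = -1.2100 + 0.4133i → escape time 7
(row=2, col=1): c = -1.0560 + 0.4133i → escape time 6
(row=2, col=2): c = -0.9020 + 0.4133i → escape time 7
(row=2, col=3): c = -0.7480 + 0.4133i → escape time 8
(row=2, col=4): c = -0.5940 + 0.4133i → escape time 8
(row=2, col=5): c = -0.4400 + 0.4133i → escape time 8
(row=3, col=0): c = -1.2100 + -0.1300i → escape time 8
(row=3, col=1): c = -1.0560 + -0.1300i → escape time 8
(row=3, col=2): c = -0.9020 + -0.1300i → escape time 8
(row=3, col=3): c = -0.7480 + -0.1300i → escape time 8
(row=3, col=4): c = -0.5940 + -0.1300i → escape time 8
(row=3, col=5): c = -0.4400 + -0.1300i → escape time 8

Answer: 222222
333344
767888
888888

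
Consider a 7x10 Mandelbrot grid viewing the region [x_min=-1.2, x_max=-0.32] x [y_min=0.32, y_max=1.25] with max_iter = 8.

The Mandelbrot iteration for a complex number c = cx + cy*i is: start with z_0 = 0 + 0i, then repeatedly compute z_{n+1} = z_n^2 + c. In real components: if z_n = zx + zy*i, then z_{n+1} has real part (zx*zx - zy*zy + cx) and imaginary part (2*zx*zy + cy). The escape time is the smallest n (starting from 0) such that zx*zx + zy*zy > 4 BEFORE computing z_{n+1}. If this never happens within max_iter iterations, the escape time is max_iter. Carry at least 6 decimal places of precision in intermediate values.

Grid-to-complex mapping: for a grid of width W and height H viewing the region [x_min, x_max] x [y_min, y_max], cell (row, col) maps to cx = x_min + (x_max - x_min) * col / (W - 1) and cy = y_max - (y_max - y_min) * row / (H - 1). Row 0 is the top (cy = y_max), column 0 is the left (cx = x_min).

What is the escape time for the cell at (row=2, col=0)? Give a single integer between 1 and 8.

z_0 = 0 + 0i, c = -1.2000 + 1.0433i
Iter 1: z = -1.2000 + 1.0433i, |z|^2 = 2.5285
Iter 2: z = -0.8485 + -1.4607i, |z|^2 = 2.8536
Iter 3: z = -2.6135 + 3.5222i, |z|^2 = 19.2365
Escaped at iteration 3

Answer: 3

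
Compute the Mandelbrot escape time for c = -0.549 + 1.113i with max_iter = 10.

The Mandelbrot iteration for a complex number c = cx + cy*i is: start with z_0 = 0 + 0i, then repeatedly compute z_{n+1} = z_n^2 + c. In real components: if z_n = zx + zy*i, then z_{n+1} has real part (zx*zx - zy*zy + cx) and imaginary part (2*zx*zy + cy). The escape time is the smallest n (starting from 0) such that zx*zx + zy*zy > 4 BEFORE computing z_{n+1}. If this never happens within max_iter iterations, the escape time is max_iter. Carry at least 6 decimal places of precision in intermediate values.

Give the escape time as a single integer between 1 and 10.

z_0 = 0 + 0i, c = -0.5490 + 1.1130i
Iter 1: z = -0.5490 + 1.1130i, |z|^2 = 1.5402
Iter 2: z = -1.4864 + -0.1091i, |z|^2 = 2.2212
Iter 3: z = 1.6484 + 1.4372i, |z|^2 = 4.7829
Escaped at iteration 3

Answer: 3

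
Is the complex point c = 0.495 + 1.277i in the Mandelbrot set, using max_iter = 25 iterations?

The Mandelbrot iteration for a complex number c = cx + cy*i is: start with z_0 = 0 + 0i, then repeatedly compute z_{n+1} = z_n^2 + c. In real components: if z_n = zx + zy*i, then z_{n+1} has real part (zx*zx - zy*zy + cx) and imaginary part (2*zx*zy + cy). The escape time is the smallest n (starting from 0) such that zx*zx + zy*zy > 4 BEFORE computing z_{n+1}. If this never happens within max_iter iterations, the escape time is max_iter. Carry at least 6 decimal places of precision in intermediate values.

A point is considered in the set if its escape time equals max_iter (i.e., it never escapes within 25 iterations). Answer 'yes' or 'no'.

z_0 = 0 + 0i, c = 0.4950 + 1.2770i
Iter 1: z = 0.4950 + 1.2770i, |z|^2 = 1.8758
Iter 2: z = -0.8907 + 2.5412i, |z|^2 = 7.2512
Escaped at iteration 2

Answer: no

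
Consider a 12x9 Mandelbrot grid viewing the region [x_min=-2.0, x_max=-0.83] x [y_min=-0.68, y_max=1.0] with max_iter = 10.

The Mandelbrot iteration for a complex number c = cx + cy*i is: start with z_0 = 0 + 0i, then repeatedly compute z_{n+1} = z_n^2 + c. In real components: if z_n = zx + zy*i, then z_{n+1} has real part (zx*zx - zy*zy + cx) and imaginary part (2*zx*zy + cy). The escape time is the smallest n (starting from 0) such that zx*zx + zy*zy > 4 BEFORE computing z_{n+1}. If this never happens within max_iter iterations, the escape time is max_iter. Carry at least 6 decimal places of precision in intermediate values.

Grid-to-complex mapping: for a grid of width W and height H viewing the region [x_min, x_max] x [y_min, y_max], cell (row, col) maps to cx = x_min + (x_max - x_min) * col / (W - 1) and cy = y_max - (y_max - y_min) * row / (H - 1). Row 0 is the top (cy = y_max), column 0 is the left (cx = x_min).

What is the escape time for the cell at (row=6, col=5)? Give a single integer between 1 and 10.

z_0 = 0 + 0i, c = -1.4682 + -0.2600i
Iter 1: z = -1.4682 + -0.2600i, |z|^2 = 2.2232
Iter 2: z = 0.6198 + 0.5035i, |z|^2 = 0.6376
Iter 3: z = -1.3375 + 0.3641i, |z|^2 = 1.9215
Iter 4: z = 0.1883 + -1.2339i, |z|^2 = 1.5579
Iter 5: z = -2.9552 + -0.7246i, |z|^2 = 9.2581
Escaped at iteration 5

Answer: 5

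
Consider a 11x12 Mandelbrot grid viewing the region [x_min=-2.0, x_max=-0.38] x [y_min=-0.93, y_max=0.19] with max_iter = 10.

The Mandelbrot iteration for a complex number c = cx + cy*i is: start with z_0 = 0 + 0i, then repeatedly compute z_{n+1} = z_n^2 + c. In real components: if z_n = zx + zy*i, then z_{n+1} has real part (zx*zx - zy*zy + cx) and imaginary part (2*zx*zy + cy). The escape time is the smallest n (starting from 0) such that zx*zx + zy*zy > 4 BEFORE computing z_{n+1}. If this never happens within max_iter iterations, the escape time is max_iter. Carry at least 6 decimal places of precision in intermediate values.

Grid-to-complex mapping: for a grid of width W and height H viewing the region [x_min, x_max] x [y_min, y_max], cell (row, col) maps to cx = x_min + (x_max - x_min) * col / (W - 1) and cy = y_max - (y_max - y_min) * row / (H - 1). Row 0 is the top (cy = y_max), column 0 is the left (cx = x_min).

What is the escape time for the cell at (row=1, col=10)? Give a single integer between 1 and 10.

z_0 = 0 + 0i, c = -0.3800 + 0.0882i
Iter 1: z = -0.3800 + 0.0882i, |z|^2 = 0.1522
Iter 2: z = -0.2434 + 0.0212i, |z|^2 = 0.0597
Iter 3: z = -0.3212 + 0.0779i, |z|^2 = 0.1092
Iter 4: z = -0.2829 + 0.0381i, |z|^2 = 0.0815
Iter 5: z = -0.3014 + 0.0666i, |z|^2 = 0.0953
Iter 6: z = -0.2936 + 0.0480i, |z|^2 = 0.0885
Iter 7: z = -0.2961 + 0.0600i, |z|^2 = 0.0913
Iter 8: z = -0.2959 + 0.0527i, |z|^2 = 0.0903
Iter 9: z = -0.2952 + 0.0570i, |z|^2 = 0.0904

Answer: 10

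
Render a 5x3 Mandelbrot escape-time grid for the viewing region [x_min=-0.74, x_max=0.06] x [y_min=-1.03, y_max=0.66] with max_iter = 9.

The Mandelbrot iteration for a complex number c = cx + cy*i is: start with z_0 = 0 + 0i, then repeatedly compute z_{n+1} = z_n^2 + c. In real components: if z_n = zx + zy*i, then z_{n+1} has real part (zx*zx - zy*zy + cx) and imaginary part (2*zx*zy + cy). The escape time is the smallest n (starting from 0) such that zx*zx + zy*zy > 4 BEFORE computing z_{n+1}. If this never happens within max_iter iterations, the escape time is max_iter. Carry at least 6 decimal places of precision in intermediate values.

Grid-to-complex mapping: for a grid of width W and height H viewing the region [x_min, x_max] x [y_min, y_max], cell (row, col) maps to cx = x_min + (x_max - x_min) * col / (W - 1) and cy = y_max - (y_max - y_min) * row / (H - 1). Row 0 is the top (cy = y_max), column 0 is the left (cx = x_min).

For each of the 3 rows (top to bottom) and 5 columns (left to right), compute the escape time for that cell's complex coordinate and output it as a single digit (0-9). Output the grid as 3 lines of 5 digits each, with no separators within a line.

Answer: 59999
99999
34594

Derivation:
(row=0, col=0): c = -0.7400 + 0.6600i → escape time 5
(row=0, col=1): c = -0.5400 + 0.6600i → escape time 9
(row=0, col=2): c = -0.3400 + 0.6600i → escape time 9
(row=0, col=3): c = -0.1400 + 0.6600i → escape time 9
(row=0, col=4): c = 0.0600 + 0.6600i → escape time 9
(row=1, col=0): c = -0.7400 + -0.1850i → escape time 9
(row=1, col=1): c = -0.5400 + -0.1850i → escape time 9
(row=1, col=2): c = -0.3400 + -0.1850i → escape time 9
(row=1, col=3): c = -0.1400 + -0.1850i → escape time 9
(row=1, col=4): c = 0.0600 + -0.1850i → escape time 9
(row=2, col=0): c = -0.7400 + -1.0300i → escape time 3
(row=2, col=1): c = -0.5400 + -1.0300i → escape time 4
(row=2, col=2): c = -0.3400 + -1.0300i → escape time 5
(row=2, col=3): c = -0.1400 + -1.0300i → escape time 9
(row=2, col=4): c = 0.0600 + -1.0300i → escape time 4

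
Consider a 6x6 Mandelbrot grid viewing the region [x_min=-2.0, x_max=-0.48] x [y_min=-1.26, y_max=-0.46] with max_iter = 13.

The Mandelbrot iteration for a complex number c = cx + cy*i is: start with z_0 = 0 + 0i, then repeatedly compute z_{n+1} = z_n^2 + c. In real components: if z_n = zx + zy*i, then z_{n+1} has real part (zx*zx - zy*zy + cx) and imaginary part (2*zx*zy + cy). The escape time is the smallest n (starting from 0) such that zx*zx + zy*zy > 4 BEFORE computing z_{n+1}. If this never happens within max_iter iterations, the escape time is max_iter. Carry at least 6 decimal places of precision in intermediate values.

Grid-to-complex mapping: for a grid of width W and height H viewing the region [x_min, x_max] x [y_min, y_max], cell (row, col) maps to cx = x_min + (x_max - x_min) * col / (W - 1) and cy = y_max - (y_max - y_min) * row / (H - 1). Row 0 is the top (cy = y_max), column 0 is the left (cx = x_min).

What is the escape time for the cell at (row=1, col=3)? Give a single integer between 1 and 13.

Answer: 4

Derivation:
z_0 = 0 + 0i, c = -1.0880 + -0.6200i
Iter 1: z = -1.0880 + -0.6200i, |z|^2 = 1.5681
Iter 2: z = -0.2887 + 0.7291i, |z|^2 = 0.6149
Iter 3: z = -1.5363 + -1.0409i, |z|^2 = 3.4437
Iter 4: z = 0.1887 + 2.5783i, |z|^2 = 6.6835
Escaped at iteration 4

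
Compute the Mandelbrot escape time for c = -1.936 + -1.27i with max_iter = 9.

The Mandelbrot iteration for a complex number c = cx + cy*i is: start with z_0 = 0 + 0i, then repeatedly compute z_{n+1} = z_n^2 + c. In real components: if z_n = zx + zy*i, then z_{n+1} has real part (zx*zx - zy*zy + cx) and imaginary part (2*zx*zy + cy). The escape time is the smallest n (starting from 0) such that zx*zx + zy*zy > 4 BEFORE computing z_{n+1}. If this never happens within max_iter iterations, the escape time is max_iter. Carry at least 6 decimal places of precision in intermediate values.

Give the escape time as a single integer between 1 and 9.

z_0 = 0 + 0i, c = -1.9360 + -1.2700i
Iter 1: z = -1.9360 + -1.2700i, |z|^2 = 5.3610
Escaped at iteration 1

Answer: 1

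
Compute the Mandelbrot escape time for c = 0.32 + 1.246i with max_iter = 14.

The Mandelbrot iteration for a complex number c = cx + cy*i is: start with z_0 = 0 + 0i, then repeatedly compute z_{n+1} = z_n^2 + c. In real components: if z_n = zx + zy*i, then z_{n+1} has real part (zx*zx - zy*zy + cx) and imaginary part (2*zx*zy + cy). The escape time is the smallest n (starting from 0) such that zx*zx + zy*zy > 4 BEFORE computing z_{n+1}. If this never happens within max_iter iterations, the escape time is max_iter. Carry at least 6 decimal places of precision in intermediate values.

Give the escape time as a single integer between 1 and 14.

z_0 = 0 + 0i, c = 0.3200 + 1.2460i
Iter 1: z = 0.3200 + 1.2460i, |z|^2 = 1.6549
Iter 2: z = -1.1301 + 2.0434i, |z|^2 = 5.4528
Escaped at iteration 2

Answer: 2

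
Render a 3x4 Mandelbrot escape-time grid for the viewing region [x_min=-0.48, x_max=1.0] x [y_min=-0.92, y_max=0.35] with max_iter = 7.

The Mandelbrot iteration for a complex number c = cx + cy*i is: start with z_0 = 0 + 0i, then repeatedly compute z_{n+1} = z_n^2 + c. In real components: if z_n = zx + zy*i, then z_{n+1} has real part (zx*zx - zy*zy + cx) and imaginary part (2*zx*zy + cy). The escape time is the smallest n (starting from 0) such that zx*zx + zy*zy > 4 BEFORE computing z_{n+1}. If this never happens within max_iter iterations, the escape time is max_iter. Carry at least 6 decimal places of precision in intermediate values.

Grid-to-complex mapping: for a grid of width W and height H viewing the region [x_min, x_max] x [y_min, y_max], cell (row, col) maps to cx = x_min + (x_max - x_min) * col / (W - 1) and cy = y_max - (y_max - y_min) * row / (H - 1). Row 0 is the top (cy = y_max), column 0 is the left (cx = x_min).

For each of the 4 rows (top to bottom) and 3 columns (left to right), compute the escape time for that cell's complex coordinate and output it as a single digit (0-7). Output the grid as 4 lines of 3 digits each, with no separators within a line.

Answer: 772
772
772
442

Derivation:
(row=0, col=0): c = -0.4800 + 0.3500i → escape time 7
(row=0, col=1): c = 0.2600 + 0.3500i → escape time 7
(row=0, col=2): c = 1.0000 + 0.3500i → escape time 2
(row=1, col=0): c = -0.4800 + -0.0733i → escape time 7
(row=1, col=1): c = 0.2600 + -0.0733i → escape time 7
(row=1, col=2): c = 1.0000 + -0.0733i → escape time 2
(row=2, col=0): c = -0.4800 + -0.4967i → escape time 7
(row=2, col=1): c = 0.2600 + -0.4967i → escape time 7
(row=2, col=2): c = 1.0000 + -0.4967i → escape time 2
(row=3, col=0): c = -0.4800 + -0.9200i → escape time 4
(row=3, col=1): c = 0.2600 + -0.9200i → escape time 4
(row=3, col=2): c = 1.0000 + -0.9200i → escape time 2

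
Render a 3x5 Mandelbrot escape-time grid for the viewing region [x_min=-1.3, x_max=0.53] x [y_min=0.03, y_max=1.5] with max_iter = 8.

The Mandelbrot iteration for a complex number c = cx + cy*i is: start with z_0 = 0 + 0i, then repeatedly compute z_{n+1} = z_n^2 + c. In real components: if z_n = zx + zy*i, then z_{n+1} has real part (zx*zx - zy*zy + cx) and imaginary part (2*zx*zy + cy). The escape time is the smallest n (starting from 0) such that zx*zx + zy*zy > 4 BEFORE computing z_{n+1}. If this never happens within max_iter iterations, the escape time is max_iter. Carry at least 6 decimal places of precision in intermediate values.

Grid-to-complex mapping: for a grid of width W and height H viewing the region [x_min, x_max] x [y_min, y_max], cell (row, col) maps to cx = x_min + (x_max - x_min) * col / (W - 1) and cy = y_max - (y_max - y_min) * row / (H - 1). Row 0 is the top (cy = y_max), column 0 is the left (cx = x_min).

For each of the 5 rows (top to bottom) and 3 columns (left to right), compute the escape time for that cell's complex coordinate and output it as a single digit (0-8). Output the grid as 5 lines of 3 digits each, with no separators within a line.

(row=0, col=0): c = -1.3000 + 1.5000i → escape time 2
(row=0, col=1): c = -0.3850 + 1.5000i → escape time 2
(row=0, col=2): c = 0.5300 + 1.5000i → escape time 2
(row=1, col=0): c = -1.3000 + 1.1325i → escape time 2
(row=1, col=1): c = -0.3850 + 1.1325i → escape time 4
(row=1, col=2): c = 0.5300 + 1.1325i → escape time 2
(row=2, col=0): c = -1.3000 + 0.7650i → escape time 3
(row=2, col=1): c = -0.3850 + 0.7650i → escape time 7
(row=2, col=2): c = 0.5300 + 0.7650i → escape time 3
(row=3, col=0): c = -1.3000 + 0.3975i → escape time 7
(row=3, col=1): c = -0.3850 + 0.3975i → escape time 8
(row=3, col=2): c = 0.5300 + 0.3975i → escape time 5
(row=4, col=0): c = -1.3000 + 0.0300i → escape time 8
(row=4, col=1): c = -0.3850 + 0.0300i → escape time 8
(row=4, col=2): c = 0.5300 + 0.0300i → escape time 5

Answer: 222
242
373
785
885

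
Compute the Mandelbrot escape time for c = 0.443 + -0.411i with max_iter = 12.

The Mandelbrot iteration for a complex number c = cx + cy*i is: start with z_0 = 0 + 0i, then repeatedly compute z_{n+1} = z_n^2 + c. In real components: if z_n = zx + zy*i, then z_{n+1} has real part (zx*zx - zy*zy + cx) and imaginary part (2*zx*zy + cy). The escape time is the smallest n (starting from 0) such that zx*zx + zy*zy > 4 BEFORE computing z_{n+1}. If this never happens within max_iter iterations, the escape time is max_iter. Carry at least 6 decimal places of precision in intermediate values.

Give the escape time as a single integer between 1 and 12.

z_0 = 0 + 0i, c = 0.4430 + -0.4110i
Iter 1: z = 0.4430 + -0.4110i, |z|^2 = 0.3652
Iter 2: z = 0.4703 + -0.7751i, |z|^2 = 0.8221
Iter 3: z = 0.0634 + -1.1401i, |z|^2 = 1.3039
Iter 4: z = -0.8529 + -0.5555i, |z|^2 = 1.0360
Iter 5: z = 0.8619 + 0.5365i, |z|^2 = 1.0308
Iter 6: z = 0.8980 + 0.5139i, |z|^2 = 1.0706
Iter 7: z = 0.9853 + 0.5120i, |z|^2 = 1.2331
Iter 8: z = 1.1517 + 0.5980i, |z|^2 = 1.6841
Iter 9: z = 1.4118 + 0.9665i, |z|^2 = 2.9274
Iter 10: z = 1.5021 + 2.3181i, |z|^2 = 7.6299
Escaped at iteration 10

Answer: 10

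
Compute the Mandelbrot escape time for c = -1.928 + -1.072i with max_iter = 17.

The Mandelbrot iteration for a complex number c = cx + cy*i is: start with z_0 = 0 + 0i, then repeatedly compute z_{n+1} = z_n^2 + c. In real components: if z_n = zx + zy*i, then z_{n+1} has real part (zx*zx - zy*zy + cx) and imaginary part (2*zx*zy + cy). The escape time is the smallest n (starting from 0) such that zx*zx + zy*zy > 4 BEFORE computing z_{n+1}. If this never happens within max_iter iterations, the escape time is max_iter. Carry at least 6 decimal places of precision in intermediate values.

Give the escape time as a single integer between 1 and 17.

Answer: 1

Derivation:
z_0 = 0 + 0i, c = -1.9280 + -1.0720i
Iter 1: z = -1.9280 + -1.0720i, |z|^2 = 4.8664
Escaped at iteration 1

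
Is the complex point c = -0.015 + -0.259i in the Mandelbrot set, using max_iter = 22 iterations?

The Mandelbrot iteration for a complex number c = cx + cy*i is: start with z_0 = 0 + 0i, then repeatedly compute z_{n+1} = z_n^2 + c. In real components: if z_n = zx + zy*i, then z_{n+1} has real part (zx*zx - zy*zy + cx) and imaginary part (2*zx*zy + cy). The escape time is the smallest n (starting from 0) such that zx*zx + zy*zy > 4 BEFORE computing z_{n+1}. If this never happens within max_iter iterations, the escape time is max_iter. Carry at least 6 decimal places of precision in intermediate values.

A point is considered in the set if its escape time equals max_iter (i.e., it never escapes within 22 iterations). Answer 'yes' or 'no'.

z_0 = 0 + 0i, c = -0.0150 + -0.2590i
Iter 1: z = -0.0150 + -0.2590i, |z|^2 = 0.0673
Iter 2: z = -0.0819 + -0.2512i, |z|^2 = 0.0698
Iter 3: z = -0.0714 + -0.2179i, |z|^2 = 0.0526
Iter 4: z = -0.0574 + -0.2279i, |z|^2 = 0.0552
Iter 5: z = -0.0636 + -0.2329i, |z|^2 = 0.0583
Iter 6: z = -0.0652 + -0.2294i, |z|^2 = 0.0569
Iter 7: z = -0.0634 + -0.2291i, |z|^2 = 0.0565
Iter 8: z = -0.0635 + -0.2300i, |z|^2 = 0.0569
Iter 9: z = -0.0639 + -0.2298i, |z|^2 = 0.0569
Iter 10: z = -0.0637 + -0.2297i, |z|^2 = 0.0568
Iter 11: z = -0.0637 + -0.2297i, |z|^2 = 0.0568
Iter 12: z = -0.0637 + -0.2297i, |z|^2 = 0.0568
Iter 13: z = -0.0637 + -0.2297i, |z|^2 = 0.0568
Iter 14: z = -0.0637 + -0.2297i, |z|^2 = 0.0568
Iter 15: z = -0.0637 + -0.2297i, |z|^2 = 0.0568
Iter 16: z = -0.0637 + -0.2297i, |z|^2 = 0.0568
Iter 17: z = -0.0637 + -0.2297i, |z|^2 = 0.0568
Iter 18: z = -0.0637 + -0.2297i, |z|^2 = 0.0568
Iter 19: z = -0.0637 + -0.2297i, |z|^2 = 0.0568
Iter 20: z = -0.0637 + -0.2297i, |z|^2 = 0.0568
Iter 21: z = -0.0637 + -0.2297i, |z|^2 = 0.0568
Did not escape in 22 iterations → in set

Answer: yes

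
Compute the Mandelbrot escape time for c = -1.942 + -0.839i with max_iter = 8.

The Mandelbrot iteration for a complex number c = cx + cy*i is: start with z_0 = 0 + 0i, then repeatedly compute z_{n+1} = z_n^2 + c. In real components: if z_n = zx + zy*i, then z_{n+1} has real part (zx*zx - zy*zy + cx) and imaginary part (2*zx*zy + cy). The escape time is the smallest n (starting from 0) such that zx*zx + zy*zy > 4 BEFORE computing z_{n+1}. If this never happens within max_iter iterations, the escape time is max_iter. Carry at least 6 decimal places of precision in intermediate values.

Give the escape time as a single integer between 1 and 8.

z_0 = 0 + 0i, c = -1.9420 + -0.8390i
Iter 1: z = -1.9420 + -0.8390i, |z|^2 = 4.4753
Escaped at iteration 1

Answer: 1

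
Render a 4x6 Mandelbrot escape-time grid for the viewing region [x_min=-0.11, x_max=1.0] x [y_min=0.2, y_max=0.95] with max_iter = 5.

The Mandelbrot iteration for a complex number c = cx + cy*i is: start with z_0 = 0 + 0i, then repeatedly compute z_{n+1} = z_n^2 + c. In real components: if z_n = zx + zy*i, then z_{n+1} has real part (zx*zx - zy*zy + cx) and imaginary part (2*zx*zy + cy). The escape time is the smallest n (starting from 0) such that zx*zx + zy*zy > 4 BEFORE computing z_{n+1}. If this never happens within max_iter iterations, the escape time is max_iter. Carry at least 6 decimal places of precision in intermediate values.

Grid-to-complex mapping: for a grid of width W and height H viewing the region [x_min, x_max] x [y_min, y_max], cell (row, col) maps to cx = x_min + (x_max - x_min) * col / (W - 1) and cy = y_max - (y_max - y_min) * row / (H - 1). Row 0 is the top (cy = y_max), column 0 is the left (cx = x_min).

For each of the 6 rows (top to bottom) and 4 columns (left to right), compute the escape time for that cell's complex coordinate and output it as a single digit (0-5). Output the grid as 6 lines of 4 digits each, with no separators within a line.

Answer: 5422
5532
5532
5532
5542
5542

Derivation:
(row=0, col=0): c = -0.1100 + 0.9500i → escape time 5
(row=0, col=1): c = 0.2600 + 0.9500i → escape time 4
(row=0, col=2): c = 0.6300 + 0.9500i → escape time 2
(row=0, col=3): c = 1.0000 + 0.9500i → escape time 2
(row=1, col=0): c = -0.1100 + 0.8000i → escape time 5
(row=1, col=1): c = 0.2600 + 0.8000i → escape time 5
(row=1, col=2): c = 0.6300 + 0.8000i → escape time 3
(row=1, col=3): c = 1.0000 + 0.8000i → escape time 2
(row=2, col=0): c = -0.1100 + 0.6500i → escape time 5
(row=2, col=1): c = 0.2600 + 0.6500i → escape time 5
(row=2, col=2): c = 0.6300 + 0.6500i → escape time 3
(row=2, col=3): c = 1.0000 + 0.6500i → escape time 2
(row=3, col=0): c = -0.1100 + 0.5000i → escape time 5
(row=3, col=1): c = 0.2600 + 0.5000i → escape time 5
(row=3, col=2): c = 0.6300 + 0.5000i → escape time 3
(row=3, col=3): c = 1.0000 + 0.5000i → escape time 2
(row=4, col=0): c = -0.1100 + 0.3500i → escape time 5
(row=4, col=1): c = 0.2600 + 0.3500i → escape time 5
(row=4, col=2): c = 0.6300 + 0.3500i → escape time 4
(row=4, col=3): c = 1.0000 + 0.3500i → escape time 2
(row=5, col=0): c = -0.1100 + 0.2000i → escape time 5
(row=5, col=1): c = 0.2600 + 0.2000i → escape time 5
(row=5, col=2): c = 0.6300 + 0.2000i → escape time 4
(row=5, col=3): c = 1.0000 + 0.2000i → escape time 2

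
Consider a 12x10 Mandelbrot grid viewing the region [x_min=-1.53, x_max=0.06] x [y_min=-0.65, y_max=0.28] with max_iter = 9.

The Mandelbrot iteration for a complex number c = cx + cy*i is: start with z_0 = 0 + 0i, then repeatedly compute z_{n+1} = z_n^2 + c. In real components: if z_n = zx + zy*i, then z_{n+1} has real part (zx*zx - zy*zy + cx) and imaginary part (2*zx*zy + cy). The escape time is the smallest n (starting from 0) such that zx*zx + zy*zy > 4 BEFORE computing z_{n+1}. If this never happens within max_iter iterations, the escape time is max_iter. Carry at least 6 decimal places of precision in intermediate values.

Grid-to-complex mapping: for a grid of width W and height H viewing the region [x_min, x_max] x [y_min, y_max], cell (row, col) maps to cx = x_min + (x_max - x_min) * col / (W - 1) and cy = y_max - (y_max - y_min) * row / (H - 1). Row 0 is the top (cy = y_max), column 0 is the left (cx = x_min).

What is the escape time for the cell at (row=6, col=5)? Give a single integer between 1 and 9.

Answer: 8

Derivation:
z_0 = 0 + 0i, c = -0.8073 + -0.3400i
Iter 1: z = -0.8073 + -0.3400i, |z|^2 = 0.7673
Iter 2: z = -0.2712 + 0.2089i, |z|^2 = 0.1172
Iter 3: z = -0.7774 + -0.4533i, |z|^2 = 0.8098
Iter 4: z = -0.4084 + 0.3648i, |z|^2 = 0.2999
Iter 5: z = -0.7735 + -0.6380i, |z|^2 = 1.0054
Iter 6: z = -0.6160 + 0.6471i, |z|^2 = 0.7981
Iter 7: z = -0.8466 + -1.1371i, |z|^2 = 2.0097
Iter 8: z = -1.3837 + 1.5853i, |z|^2 = 4.4278
Escaped at iteration 8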